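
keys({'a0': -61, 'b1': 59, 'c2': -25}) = ['a0', 'b1', 'c2']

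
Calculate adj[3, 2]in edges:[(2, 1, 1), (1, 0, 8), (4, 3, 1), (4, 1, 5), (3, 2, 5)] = 5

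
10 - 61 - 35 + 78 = -8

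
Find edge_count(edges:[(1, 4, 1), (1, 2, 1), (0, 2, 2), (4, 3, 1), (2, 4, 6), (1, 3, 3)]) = 6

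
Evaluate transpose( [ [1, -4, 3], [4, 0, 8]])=[[1, 4], [-4, 0], [3, 8]]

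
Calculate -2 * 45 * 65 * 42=-245700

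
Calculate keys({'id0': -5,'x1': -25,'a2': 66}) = ['id0', 'x1', 'a2']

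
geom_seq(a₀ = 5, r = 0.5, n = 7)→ a_0 = 5*0.5^0 = 5.0
a_1 = 5*0.5^1 = 2.5
a_2 = 5*0.5^2 = 1.25
...
= [5.0, 2.5, 1.25, 0.625, 0.3125, 0.15625, 0.078125]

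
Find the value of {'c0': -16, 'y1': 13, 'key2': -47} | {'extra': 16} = {'c0': -16, 'y1': 13, 'key2': -47, 'extra': 16}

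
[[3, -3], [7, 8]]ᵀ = [[3, 7], [-3, 8]]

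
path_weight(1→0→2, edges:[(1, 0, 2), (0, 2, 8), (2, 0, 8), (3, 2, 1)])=10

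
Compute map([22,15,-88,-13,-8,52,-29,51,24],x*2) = [44, 30, -176, -26, -16, 104, -58, 102, 48]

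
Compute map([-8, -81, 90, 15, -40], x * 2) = -8*2=-16, -81*2=-162, 90*2=180, 15*2=30, -40*2=-80
= [-16, -162, 180, 30, -80]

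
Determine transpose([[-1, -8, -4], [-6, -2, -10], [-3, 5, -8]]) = [[-1, -6, -3], [-8, -2, 5], [-4, -10, -8]]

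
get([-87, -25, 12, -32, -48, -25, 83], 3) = -32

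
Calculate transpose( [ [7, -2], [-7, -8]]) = [[7, -7], [-2, -8]]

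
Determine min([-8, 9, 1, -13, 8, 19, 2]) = -13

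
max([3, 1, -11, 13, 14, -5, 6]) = 14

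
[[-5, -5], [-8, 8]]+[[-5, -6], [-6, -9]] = [[-10, -11], [-14, -1]]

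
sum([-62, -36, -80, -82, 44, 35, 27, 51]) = -103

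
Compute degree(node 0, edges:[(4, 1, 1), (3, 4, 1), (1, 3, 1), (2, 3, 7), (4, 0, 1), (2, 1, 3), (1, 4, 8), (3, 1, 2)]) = incident: (4,0)
= 1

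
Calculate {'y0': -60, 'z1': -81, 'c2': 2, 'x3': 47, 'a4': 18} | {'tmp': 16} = {'y0': -60, 'z1': -81, 'c2': 2, 'x3': 47, 'a4': 18, 'tmp': 16}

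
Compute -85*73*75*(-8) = 3723000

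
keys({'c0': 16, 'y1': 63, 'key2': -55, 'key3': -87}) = ['c0', 'y1', 'key2', 'key3']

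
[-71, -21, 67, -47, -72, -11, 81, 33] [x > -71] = keep x where x > -71: -71✗, -21✓, 67✓, -47✓, -72✗, -11✓, 81✓, 33✓
= [-21, 67, -47, -11, 81, 33]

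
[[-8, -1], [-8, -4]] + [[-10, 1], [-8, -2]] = [[-18, 0], [-16, -6]]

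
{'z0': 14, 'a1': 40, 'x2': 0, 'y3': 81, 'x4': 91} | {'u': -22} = {'z0': 14, 'a1': 40, 'x2': 0, 'y3': 81, 'x4': 91, 'u': -22}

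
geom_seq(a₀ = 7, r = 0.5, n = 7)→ a_0 = 7*0.5^0 = 7.0
a_1 = 7*0.5^1 = 3.5
a_2 = 7*0.5^2 = 1.75
...
= [7.0, 3.5, 1.75, 0.875, 0.4375, 0.21875, 0.109375]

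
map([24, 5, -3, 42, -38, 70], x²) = [576, 25, 9, 1764, 1444, 4900]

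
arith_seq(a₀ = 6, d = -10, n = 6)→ a_0 = 6 + 0*-10 = 6
a_1 = 6 + 1*-10 = -4
a_2 = 6 + 2*-10 = -14
...
= [6, -4, -14, -24, -34, -44]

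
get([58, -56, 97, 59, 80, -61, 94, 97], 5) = -61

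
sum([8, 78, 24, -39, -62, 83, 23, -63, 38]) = 8 + 78 + 24 + (-39) + (-62) + 83 + 23 + (-63) + 38
= 90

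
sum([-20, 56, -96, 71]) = 11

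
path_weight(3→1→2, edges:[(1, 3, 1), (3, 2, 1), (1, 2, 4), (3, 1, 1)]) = 5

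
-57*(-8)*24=10944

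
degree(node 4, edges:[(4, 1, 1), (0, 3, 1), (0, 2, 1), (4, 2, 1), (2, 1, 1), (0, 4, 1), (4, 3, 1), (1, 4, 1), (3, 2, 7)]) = 5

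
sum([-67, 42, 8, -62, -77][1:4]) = -12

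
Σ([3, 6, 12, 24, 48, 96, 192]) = 381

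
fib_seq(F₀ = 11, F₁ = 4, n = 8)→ [11, 4, 15, 19, 34, 53, 87, 140]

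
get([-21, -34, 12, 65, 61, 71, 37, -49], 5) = 71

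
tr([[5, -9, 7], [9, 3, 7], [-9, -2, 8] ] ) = 16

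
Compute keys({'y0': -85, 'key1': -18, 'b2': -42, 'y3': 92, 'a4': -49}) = ['y0', 'key1', 'b2', 'y3', 'a4']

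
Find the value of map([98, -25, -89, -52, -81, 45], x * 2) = [196, -50, -178, -104, -162, 90]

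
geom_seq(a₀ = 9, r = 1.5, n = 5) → [9.0, 13.5, 20.25, 30.375, 45.5625]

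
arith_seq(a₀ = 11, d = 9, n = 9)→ [11, 20, 29, 38, 47, 56, 65, 74, 83]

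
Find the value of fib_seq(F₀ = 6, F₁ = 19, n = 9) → F_2 = F_1 + F_0 = 25
F_3 = F_2 + F_1 = 44
F_4 = F_3 + F_2 = 69
...
= [6, 19, 25, 44, 69, 113, 182, 295, 477]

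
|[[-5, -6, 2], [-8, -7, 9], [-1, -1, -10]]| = 141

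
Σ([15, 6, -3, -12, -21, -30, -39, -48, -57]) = -189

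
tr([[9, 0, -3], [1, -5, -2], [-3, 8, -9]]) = diagonal: 9 + (-5) + (-9)
= -5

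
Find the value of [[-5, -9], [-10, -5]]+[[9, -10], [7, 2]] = [[4, -19], [-3, -3]]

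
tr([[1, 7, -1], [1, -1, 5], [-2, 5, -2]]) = diagonal: 1 + (-1) + (-2)
= -2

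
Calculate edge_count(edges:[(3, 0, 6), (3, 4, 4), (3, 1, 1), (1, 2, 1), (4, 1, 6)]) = 5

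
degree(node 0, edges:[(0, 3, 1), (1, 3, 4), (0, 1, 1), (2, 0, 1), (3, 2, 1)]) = 3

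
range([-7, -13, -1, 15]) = 28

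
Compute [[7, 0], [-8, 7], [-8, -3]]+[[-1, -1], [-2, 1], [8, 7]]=[[6, -1], [-10, 8], [0, 4]]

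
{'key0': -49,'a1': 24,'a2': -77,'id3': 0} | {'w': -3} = {'key0': -49, 'a1': 24, 'a2': -77, 'id3': 0, 'w': -3}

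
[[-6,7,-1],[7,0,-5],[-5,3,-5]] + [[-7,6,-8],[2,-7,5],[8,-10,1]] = [[-13, 13, -9], [9, -7, 0], [3, -7, -4]]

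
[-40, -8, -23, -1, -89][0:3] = [-40, -8, -23]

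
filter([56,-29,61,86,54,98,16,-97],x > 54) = [56, 61, 86, 98]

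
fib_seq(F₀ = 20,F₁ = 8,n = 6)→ [20, 8, 28, 36, 64, 100]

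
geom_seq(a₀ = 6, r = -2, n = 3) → [6, -12, 24]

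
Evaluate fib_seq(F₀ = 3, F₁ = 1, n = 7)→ F_2 = F_1 + F_0 = 4
F_3 = F_2 + F_1 = 5
F_4 = F_3 + F_2 = 9
...
= [3, 1, 4, 5, 9, 14, 23]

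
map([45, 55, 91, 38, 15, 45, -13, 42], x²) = [2025, 3025, 8281, 1444, 225, 2025, 169, 1764]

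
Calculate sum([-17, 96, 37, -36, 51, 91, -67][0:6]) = slice → [-17, 96, 37, -36, 51, 91]
(-17) + 96 + 37 + (-36) + 51 + 91
= 222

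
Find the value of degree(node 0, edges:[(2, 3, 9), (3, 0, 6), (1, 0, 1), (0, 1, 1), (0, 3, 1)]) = 4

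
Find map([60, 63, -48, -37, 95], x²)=[3600, 3969, 2304, 1369, 9025]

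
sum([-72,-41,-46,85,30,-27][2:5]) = slice → [-46, 85, 30]
(-46) + 85 + 30
= 69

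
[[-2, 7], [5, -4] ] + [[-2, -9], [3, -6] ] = [[-4, -2], [8, -10]]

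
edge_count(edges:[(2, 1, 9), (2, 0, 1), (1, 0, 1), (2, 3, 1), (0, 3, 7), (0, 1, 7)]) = 6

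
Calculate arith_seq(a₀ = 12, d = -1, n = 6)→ a_0 = 12 + 0*-1 = 12
a_1 = 12 + 1*-1 = 11
a_2 = 12 + 2*-1 = 10
...
= [12, 11, 10, 9, 8, 7]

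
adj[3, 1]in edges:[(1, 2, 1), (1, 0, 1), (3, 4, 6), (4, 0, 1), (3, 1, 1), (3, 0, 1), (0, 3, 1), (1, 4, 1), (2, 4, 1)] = 1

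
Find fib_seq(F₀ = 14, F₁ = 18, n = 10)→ [14, 18, 32, 50, 82, 132, 214, 346, 560, 906]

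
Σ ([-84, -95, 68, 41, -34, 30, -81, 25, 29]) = (-84) + (-95) + 68 + 41 + (-34) + 30 + (-81) + 25 + 29
= -101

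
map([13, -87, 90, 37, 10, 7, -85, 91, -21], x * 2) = [26, -174, 180, 74, 20, 14, -170, 182, -42]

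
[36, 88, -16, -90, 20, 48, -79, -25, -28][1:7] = [88, -16, -90, 20, 48, -79]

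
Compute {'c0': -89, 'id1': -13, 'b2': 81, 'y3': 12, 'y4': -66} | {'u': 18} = {'c0': -89, 'id1': -13, 'b2': 81, 'y3': 12, 'y4': -66, 'u': 18}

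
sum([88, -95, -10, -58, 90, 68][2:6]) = slice → [-10, -58, 90, 68]
(-10) + (-58) + 90 + 68
= 90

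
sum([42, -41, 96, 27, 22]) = 146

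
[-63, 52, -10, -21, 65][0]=-63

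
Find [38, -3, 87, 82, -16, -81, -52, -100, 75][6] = -52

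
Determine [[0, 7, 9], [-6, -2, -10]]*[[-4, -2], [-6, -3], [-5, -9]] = [[-87, -102], [86, 108]]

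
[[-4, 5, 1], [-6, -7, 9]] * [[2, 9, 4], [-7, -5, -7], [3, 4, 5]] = C[0][0] = (-4)*(2) + (5)*(-7) + (1)*(3) = -40
C[0][1] = (-4)*(9) + (5)*(-5) + (1)*(4) = -57
C[0][2] = (-4)*(4) + (5)*(-7) + (1)*(5) = -46
C[1][0] = (-6)*(2) + (-7)*(-7) + (9)*(3) = 64
C[1][1] = (-6)*(9) + (-7)*(-5) + (9)*(4) = 17
C[1][2] = (-6)*(4) + (-7)*(-7) + (9)*(5) = 70
= [[-40, -57, -46], [64, 17, 70]]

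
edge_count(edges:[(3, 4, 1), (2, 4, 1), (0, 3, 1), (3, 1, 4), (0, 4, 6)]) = 5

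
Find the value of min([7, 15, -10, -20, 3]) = -20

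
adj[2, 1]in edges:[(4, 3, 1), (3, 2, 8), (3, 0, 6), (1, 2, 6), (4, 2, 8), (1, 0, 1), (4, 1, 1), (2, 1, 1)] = 1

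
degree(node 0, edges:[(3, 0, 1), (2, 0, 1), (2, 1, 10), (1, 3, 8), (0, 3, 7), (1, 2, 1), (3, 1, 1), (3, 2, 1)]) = 3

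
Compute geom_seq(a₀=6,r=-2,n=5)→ a_0 = 6*(-2)^0 = 6
a_1 = 6*(-2)^1 = -12
a_2 = 6*(-2)^2 = 24
...
= [6, -12, 24, -48, 96]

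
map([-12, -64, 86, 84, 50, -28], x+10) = [-2, -54, 96, 94, 60, -18]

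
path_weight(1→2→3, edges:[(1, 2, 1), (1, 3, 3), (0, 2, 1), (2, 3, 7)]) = 8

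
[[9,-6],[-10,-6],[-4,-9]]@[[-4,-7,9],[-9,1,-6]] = [[18, -69, 117], [94, 64, -54], [97, 19, 18]]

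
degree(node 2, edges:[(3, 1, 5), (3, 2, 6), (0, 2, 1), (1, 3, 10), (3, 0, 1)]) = 2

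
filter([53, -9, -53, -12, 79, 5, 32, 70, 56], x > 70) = keep x where x > 70: 53✗, -9✗, -53✗, -12✗, 79✓, 5✗, 32✗, 70✗, 56✗
= [79]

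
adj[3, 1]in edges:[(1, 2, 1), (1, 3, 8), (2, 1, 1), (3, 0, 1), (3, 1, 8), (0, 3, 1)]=8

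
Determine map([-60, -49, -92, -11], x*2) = -60*2=-120, -49*2=-98, -92*2=-184, -11*2=-22
= [-120, -98, -184, -22]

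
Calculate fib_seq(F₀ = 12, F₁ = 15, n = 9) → [12, 15, 27, 42, 69, 111, 180, 291, 471]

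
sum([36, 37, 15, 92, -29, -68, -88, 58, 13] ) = 66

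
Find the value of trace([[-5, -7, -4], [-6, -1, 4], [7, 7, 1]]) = diagonal: (-5) + (-1) + 1
= -5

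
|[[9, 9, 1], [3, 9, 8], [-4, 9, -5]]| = (1)*(9)*det([[9, 8], [9, -5]]) + (-1)*(9)*det([[3, 8], [-4, -5]]) + (1)*(1)*det([[3, 9], [-4, 9]])
= -1053 + -153 + 63
= -1143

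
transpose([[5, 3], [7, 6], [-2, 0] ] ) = [[5, 7, -2], [3, 6, 0]]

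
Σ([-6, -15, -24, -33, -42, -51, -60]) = (-6) + (-15) + (-24) + (-33) + (-42) + (-51) + (-60)
= -231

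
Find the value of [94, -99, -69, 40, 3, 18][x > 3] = [94, 40, 18]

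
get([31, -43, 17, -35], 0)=31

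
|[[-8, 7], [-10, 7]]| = (-8)*(7) - (7)*(-10)
= 14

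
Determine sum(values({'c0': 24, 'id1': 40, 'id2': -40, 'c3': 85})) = 24 + 40 + (-40) + 85
= 109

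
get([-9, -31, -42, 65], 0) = -9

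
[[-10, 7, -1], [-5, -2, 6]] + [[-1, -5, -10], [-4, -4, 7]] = [[-11, 2, -11], [-9, -6, 13]]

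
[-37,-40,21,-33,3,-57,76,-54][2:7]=[21, -33, 3, -57, 76]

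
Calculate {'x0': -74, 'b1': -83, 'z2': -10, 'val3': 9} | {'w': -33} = {'x0': -74, 'b1': -83, 'z2': -10, 'val3': 9, 'w': -33}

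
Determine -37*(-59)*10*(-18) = -392940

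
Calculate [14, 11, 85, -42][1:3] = [11, 85]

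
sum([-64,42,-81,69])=(-64) + 42 + (-81) + 69
= -34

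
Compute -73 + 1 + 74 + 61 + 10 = 73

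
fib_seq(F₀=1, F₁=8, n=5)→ [1, 8, 9, 17, 26]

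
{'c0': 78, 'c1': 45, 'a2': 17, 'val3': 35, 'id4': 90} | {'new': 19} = {'c0': 78, 'c1': 45, 'a2': 17, 'val3': 35, 'id4': 90, 'new': 19}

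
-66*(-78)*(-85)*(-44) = 19253520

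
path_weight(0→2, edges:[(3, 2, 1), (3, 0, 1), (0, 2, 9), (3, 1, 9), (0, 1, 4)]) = w(0→2)=9
= 9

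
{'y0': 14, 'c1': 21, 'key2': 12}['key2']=12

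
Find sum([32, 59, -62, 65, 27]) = 121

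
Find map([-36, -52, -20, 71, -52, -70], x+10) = [-26, -42, -10, 81, -42, -60]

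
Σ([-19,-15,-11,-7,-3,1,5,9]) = -40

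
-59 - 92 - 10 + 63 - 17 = -115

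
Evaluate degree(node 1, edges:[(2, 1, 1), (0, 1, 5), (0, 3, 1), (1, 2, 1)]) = incident: (2,1), (0,1), (1,2)
= 3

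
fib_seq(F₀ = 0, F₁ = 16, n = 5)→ F_2 = F_1 + F_0 = 16
F_3 = F_2 + F_1 = 32
F_4 = F_3 + F_2 = 48
= [0, 16, 16, 32, 48]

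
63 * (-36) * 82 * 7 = -1301832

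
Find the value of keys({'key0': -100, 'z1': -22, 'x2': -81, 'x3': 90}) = ['key0', 'z1', 'x2', 'x3']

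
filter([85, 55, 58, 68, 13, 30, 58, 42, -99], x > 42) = keep x where x > 42: 85✓, 55✓, 58✓, 68✓, 13✗, 30✗, 58✓, 42✗, -99✗
= [85, 55, 58, 68, 58]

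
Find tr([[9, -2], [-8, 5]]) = diagonal: 9 + 5
= 14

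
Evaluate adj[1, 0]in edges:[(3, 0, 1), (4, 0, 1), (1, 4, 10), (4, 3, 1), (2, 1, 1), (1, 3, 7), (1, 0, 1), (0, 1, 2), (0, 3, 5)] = 1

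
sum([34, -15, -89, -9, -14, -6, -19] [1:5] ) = -127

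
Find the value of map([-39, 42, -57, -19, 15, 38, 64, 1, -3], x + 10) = [-29, 52, -47, -9, 25, 48, 74, 11, 7]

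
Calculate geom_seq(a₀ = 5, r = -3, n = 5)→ [5, -15, 45, -135, 405]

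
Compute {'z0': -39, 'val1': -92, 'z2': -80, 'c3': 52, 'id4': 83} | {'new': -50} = {'z0': -39, 'val1': -92, 'z2': -80, 'c3': 52, 'id4': 83, 'new': -50}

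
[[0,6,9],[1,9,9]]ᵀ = [[0, 1], [6, 9], [9, 9]]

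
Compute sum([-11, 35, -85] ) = (-11) + 35 + (-85)
= -61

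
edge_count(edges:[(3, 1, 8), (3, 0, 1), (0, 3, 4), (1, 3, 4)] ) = 4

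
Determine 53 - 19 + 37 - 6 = 65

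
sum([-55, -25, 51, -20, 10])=-39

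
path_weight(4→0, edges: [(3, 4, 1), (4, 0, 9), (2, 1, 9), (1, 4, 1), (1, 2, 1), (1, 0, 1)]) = w(4→0)=9
= 9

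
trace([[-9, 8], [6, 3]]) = -6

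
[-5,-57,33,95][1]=-57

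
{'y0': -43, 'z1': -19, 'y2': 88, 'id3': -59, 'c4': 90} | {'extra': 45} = {'y0': -43, 'z1': -19, 'y2': 88, 'id3': -59, 'c4': 90, 'extra': 45}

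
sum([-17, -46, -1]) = (-17) + (-46) + (-1)
= -64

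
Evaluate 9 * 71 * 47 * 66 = 1982178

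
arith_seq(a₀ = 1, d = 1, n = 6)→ [1, 2, 3, 4, 5, 6]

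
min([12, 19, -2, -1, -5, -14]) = -14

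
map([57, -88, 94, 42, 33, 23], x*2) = [114, -176, 188, 84, 66, 46]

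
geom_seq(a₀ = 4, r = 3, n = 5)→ a_0 = 4*3^0 = 4
a_1 = 4*3^1 = 12
a_2 = 4*3^2 = 36
...
= [4, 12, 36, 108, 324]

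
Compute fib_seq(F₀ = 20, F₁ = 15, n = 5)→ F_2 = F_1 + F_0 = 35
F_3 = F_2 + F_1 = 50
F_4 = F_3 + F_2 = 85
= [20, 15, 35, 50, 85]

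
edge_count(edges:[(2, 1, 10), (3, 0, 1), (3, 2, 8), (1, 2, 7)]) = 4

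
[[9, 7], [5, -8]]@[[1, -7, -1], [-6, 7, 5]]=[[-33, -14, 26], [53, -91, -45]]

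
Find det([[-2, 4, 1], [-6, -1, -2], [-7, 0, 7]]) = 231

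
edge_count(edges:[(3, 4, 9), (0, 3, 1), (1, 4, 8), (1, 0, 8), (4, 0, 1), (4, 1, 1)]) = 6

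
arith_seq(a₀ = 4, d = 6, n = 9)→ a_0 = 4 + 0*6 = 4
a_1 = 4 + 1*6 = 10
a_2 = 4 + 2*6 = 16
...
= [4, 10, 16, 22, 28, 34, 40, 46, 52]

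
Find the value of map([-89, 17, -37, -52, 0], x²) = (-89)²=7921, (17)²=289, (-37)²=1369, (-52)²=2704, (0)²=0
= [7921, 289, 1369, 2704, 0]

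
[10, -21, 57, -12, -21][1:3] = [-21, 57]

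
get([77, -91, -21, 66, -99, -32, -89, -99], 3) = 66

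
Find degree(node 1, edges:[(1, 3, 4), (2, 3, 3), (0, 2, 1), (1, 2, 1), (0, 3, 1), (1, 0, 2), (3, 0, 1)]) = incident: (1,3), (1,2), (1,0)
= 3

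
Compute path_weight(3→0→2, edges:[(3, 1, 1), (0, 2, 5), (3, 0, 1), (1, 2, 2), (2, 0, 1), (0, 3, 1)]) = 6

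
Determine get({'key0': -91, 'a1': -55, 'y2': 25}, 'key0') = -91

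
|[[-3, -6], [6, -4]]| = (-3)*(-4) - (-6)*(6)
= 48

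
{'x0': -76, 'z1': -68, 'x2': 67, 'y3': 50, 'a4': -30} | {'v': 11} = {'x0': -76, 'z1': -68, 'x2': 67, 'y3': 50, 'a4': -30, 'v': 11}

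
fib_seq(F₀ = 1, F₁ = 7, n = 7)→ [1, 7, 8, 15, 23, 38, 61]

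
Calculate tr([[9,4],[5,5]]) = 14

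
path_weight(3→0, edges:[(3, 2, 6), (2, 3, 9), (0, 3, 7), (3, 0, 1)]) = w(3→0)=1
= 1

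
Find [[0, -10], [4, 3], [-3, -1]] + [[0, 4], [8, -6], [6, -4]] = [[0, -6], [12, -3], [3, -5]]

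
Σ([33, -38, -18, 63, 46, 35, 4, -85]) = 33 + (-38) + (-18) + 63 + 46 + 35 + 4 + (-85)
= 40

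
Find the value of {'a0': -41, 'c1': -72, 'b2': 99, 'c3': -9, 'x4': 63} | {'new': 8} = {'a0': -41, 'c1': -72, 'b2': 99, 'c3': -9, 'x4': 63, 'new': 8}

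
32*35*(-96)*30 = -3225600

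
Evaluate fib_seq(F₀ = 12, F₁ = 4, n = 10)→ F_2 = F_1 + F_0 = 16
F_3 = F_2 + F_1 = 20
F_4 = F_3 + F_2 = 36
...
= [12, 4, 16, 20, 36, 56, 92, 148, 240, 388]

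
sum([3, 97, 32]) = 132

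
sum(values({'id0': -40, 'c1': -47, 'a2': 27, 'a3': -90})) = (-40) + (-47) + 27 + (-90)
= -150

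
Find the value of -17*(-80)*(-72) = -97920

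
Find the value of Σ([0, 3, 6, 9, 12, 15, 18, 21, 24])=108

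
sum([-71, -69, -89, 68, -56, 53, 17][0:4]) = -161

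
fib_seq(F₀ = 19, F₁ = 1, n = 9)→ F_2 = F_1 + F_0 = 20
F_3 = F_2 + F_1 = 21
F_4 = F_3 + F_2 = 41
...
= [19, 1, 20, 21, 41, 62, 103, 165, 268]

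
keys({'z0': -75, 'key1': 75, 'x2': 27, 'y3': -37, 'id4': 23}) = ['z0', 'key1', 'x2', 'y3', 'id4']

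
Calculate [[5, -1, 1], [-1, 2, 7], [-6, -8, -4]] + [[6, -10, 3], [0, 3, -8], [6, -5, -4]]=[[11, -11, 4], [-1, 5, -1], [0, -13, -8]]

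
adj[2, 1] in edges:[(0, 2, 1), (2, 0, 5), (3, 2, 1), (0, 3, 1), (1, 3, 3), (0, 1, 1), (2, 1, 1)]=1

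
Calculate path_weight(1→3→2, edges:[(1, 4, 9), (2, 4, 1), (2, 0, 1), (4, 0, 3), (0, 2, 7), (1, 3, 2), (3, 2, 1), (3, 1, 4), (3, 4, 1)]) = 3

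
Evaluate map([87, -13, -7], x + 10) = 87+10=97, -13+10=-3, -7+10=3
= [97, -3, 3]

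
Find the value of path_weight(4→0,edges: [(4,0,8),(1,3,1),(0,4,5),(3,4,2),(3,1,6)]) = w(4→0)=8
= 8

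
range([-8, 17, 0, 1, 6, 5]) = 25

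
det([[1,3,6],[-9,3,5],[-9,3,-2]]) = -210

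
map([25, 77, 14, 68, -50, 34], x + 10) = [35, 87, 24, 78, -40, 44]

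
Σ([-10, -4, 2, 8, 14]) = (-10) + (-4) + 2 + 8 + 14
= 10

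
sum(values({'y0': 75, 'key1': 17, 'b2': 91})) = 75 + 17 + 91
= 183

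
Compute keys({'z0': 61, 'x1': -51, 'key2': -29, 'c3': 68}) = ['z0', 'x1', 'key2', 'c3']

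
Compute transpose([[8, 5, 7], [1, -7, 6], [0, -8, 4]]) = [[8, 1, 0], [5, -7, -8], [7, 6, 4]]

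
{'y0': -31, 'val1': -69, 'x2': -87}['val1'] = -69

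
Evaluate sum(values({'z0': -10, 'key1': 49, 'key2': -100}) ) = (-10) + 49 + (-100)
= -61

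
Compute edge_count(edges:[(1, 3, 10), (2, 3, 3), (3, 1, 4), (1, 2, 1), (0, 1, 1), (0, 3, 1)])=6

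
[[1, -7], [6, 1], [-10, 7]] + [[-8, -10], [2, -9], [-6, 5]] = [[-7, -17], [8, -8], [-16, 12]]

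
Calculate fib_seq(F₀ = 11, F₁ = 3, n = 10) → F_2 = F_1 + F_0 = 14
F_3 = F_2 + F_1 = 17
F_4 = F_3 + F_2 = 31
...
= [11, 3, 14, 17, 31, 48, 79, 127, 206, 333]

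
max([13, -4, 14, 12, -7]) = 14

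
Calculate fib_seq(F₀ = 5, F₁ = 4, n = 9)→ [5, 4, 9, 13, 22, 35, 57, 92, 149]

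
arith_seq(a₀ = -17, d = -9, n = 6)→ [-17, -26, -35, -44, -53, -62]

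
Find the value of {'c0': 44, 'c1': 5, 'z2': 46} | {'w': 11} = {'c0': 44, 'c1': 5, 'z2': 46, 'w': 11}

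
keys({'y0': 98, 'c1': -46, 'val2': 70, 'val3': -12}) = ['y0', 'c1', 'val2', 'val3']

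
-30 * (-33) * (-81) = -80190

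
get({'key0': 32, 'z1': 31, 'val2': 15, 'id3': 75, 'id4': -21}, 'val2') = 15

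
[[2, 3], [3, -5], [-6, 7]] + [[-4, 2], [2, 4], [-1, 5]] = [[-2, 5], [5, -1], [-7, 12]]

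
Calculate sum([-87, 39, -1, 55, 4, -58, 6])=-42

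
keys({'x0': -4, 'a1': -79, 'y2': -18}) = ['x0', 'a1', 'y2']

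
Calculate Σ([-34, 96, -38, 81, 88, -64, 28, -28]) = (-34) + 96 + (-38) + 81 + 88 + (-64) + 28 + (-28)
= 129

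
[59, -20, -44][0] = 59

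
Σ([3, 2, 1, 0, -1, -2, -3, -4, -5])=-9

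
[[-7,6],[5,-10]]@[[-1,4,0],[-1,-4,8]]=C[0][0] = (-7)*(-1) + (6)*(-1) = 1
C[0][1] = (-7)*(4) + (6)*(-4) = -52
C[0][2] = (-7)*(0) + (6)*(8) = 48
C[1][0] = (5)*(-1) + (-10)*(-1) = 5
C[1][1] = (5)*(4) + (-10)*(-4) = 60
C[1][2] = (5)*(0) + (-10)*(8) = -80
= [[1, -52, 48], [5, 60, -80]]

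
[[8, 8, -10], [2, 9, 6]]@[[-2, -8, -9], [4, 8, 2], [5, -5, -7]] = C[0][0] = (8)*(-2) + (8)*(4) + (-10)*(5) = -34
C[0][1] = (8)*(-8) + (8)*(8) + (-10)*(-5) = 50
C[0][2] = (8)*(-9) + (8)*(2) + (-10)*(-7) = 14
C[1][0] = (2)*(-2) + (9)*(4) + (6)*(5) = 62
C[1][1] = (2)*(-8) + (9)*(8) + (6)*(-5) = 26
C[1][2] = (2)*(-9) + (9)*(2) + (6)*(-7) = -42
= [[-34, 50, 14], [62, 26, -42]]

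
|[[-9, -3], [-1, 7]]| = (-9)*(7) - (-3)*(-1)
= -66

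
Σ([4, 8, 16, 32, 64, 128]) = 4 + 8 + 16 + 32 + 64 + 128
= 252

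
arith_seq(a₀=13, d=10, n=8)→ [13, 23, 33, 43, 53, 63, 73, 83]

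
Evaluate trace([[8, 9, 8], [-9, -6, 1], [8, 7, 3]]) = diagonal: 8 + (-6) + 3
= 5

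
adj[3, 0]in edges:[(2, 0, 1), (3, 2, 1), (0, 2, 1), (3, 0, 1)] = 1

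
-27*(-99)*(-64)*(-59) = 10093248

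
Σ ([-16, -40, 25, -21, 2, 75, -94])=-69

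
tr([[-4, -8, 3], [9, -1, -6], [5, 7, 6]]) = 1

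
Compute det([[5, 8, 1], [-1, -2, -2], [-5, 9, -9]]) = (1)*(5)*det([[-2, -2], [9, -9]]) + (-1)*(8)*det([[-1, -2], [-5, -9]]) + (1)*(1)*det([[-1, -2], [-5, 9]])
= 180 + 8 + -19
= 169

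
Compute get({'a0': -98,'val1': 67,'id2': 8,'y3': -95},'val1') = 67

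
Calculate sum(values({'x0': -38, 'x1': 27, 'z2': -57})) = -68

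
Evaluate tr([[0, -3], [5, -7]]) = diagonal: 0 + (-7)
= -7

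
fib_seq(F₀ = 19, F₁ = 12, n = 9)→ [19, 12, 31, 43, 74, 117, 191, 308, 499]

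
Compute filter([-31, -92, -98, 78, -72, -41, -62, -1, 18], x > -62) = [-31, 78, -41, -1, 18]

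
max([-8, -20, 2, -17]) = 2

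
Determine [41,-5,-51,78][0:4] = [41, -5, -51, 78]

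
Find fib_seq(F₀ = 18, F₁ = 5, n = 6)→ [18, 5, 23, 28, 51, 79]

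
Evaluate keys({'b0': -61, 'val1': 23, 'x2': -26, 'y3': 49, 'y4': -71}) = ['b0', 'val1', 'x2', 'y3', 'y4']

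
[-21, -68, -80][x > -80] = [-21, -68]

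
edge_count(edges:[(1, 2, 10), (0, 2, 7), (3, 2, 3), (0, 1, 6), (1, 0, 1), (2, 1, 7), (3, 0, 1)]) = 7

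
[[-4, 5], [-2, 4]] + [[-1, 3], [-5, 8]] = [[-5, 8], [-7, 12]]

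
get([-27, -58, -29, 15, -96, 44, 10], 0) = -27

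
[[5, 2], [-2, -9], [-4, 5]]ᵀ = [[5, -2, -4], [2, -9, 5]]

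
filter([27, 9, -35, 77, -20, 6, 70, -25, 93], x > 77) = keep x where x > 77: 27✗, 9✗, -35✗, 77✗, -20✗, 6✗, 70✗, -25✗, 93✓
= [93]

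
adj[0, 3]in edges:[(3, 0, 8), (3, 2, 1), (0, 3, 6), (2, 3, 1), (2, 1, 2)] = 6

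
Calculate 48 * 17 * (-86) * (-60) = 4210560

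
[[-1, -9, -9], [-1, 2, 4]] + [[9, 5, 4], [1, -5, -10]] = [[8, -4, -5], [0, -3, -6]]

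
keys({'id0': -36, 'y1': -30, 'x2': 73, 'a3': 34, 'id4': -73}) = ['id0', 'y1', 'x2', 'a3', 'id4']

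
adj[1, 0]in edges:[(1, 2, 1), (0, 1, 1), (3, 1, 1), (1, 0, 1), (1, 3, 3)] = 1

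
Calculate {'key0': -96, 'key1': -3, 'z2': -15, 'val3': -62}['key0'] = -96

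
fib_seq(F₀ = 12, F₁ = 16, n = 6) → [12, 16, 28, 44, 72, 116]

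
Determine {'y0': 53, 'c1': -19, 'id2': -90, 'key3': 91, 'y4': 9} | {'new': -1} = {'y0': 53, 'c1': -19, 'id2': -90, 'key3': 91, 'y4': 9, 'new': -1}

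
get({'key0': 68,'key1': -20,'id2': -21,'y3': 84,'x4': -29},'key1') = -20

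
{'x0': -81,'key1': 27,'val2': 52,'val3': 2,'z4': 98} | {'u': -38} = {'x0': -81, 'key1': 27, 'val2': 52, 'val3': 2, 'z4': 98, 'u': -38}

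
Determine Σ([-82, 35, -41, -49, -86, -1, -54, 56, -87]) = -309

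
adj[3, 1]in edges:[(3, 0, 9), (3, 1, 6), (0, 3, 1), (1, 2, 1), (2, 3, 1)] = 6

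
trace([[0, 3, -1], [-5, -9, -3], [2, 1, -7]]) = -16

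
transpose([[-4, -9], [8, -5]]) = [[-4, 8], [-9, -5]]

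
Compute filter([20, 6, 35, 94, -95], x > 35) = keep x where x > 35: 20✗, 6✗, 35✗, 94✓, -95✗
= [94]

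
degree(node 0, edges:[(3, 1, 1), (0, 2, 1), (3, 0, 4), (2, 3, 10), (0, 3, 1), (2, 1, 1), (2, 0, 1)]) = 4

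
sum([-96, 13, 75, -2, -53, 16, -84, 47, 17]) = (-96) + 13 + 75 + (-2) + (-53) + 16 + (-84) + 47 + 17
= -67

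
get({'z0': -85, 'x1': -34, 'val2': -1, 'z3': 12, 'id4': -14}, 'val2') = -1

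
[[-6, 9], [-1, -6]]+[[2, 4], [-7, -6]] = [[-4, 13], [-8, -12]]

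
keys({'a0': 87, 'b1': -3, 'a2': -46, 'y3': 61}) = ['a0', 'b1', 'a2', 'y3']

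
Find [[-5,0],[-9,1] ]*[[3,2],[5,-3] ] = [[-15, -10], [-22, -21]]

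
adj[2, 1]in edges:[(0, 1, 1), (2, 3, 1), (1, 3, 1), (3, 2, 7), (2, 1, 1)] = 1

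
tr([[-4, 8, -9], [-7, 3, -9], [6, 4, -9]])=-10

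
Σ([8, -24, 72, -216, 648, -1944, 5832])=4376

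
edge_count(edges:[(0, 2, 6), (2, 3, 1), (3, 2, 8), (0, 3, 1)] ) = 4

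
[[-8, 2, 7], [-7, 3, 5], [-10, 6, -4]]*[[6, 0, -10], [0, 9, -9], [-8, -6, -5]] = C[0][0] = (-8)*(6) + (2)*(0) + (7)*(-8) = -104
C[0][1] = (-8)*(0) + (2)*(9) + (7)*(-6) = -24
C[0][2] = (-8)*(-10) + (2)*(-9) + (7)*(-5) = 27
C[1][0] = (-7)*(6) + (3)*(0) + (5)*(-8) = -82
C[1][1] = (-7)*(0) + (3)*(9) + (5)*(-6) = -3
C[1][2] = (-7)*(-10) + (3)*(-9) + (5)*(-5) = 18
... (3 more cells)
= [[-104, -24, 27], [-82, -3, 18], [-28, 78, 66]]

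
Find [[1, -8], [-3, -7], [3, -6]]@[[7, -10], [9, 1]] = C[0][0] = (1)*(7) + (-8)*(9) = -65
C[0][1] = (1)*(-10) + (-8)*(1) = -18
C[1][0] = (-3)*(7) + (-7)*(9) = -84
C[1][1] = (-3)*(-10) + (-7)*(1) = 23
C[2][0] = (3)*(7) + (-6)*(9) = -33
C[2][1] = (3)*(-10) + (-6)*(1) = -36
= [[-65, -18], [-84, 23], [-33, -36]]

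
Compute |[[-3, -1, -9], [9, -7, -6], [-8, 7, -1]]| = -267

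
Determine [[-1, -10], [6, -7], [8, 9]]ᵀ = [[-1, 6, 8], [-10, -7, 9]]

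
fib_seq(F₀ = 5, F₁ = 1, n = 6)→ F_2 = F_1 + F_0 = 6
F_3 = F_2 + F_1 = 7
F_4 = F_3 + F_2 = 13
...
= [5, 1, 6, 7, 13, 20]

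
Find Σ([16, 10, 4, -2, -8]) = 20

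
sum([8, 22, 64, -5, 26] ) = 8 + 22 + 64 + (-5) + 26
= 115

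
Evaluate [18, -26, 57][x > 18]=[57]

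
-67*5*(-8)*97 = 259960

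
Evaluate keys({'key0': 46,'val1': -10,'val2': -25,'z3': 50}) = ['key0', 'val1', 'val2', 'z3']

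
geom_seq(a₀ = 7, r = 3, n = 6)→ a_0 = 7*3^0 = 7
a_1 = 7*3^1 = 21
a_2 = 7*3^2 = 63
...
= [7, 21, 63, 189, 567, 1701]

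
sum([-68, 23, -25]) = (-68) + 23 + (-25)
= -70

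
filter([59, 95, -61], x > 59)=keep x where x > 59: 59✗, 95✓, -61✗
= [95]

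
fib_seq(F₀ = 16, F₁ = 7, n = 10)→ F_2 = F_1 + F_0 = 23
F_3 = F_2 + F_1 = 30
F_4 = F_3 + F_2 = 53
...
= [16, 7, 23, 30, 53, 83, 136, 219, 355, 574]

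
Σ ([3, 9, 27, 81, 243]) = 363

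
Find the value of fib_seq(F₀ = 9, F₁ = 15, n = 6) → [9, 15, 24, 39, 63, 102]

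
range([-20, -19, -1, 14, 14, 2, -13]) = 34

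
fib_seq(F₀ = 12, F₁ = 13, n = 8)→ F_2 = F_1 + F_0 = 25
F_3 = F_2 + F_1 = 38
F_4 = F_3 + F_2 = 63
...
= [12, 13, 25, 38, 63, 101, 164, 265]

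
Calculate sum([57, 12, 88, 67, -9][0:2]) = 69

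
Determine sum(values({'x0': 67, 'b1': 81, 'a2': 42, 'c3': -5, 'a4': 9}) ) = 67 + 81 + 42 + (-5) + 9
= 194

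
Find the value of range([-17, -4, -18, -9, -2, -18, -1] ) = 17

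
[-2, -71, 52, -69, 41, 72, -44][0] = -2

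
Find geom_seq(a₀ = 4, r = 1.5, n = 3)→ [4.0, 6.0, 9.0]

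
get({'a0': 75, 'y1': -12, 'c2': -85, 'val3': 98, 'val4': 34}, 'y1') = -12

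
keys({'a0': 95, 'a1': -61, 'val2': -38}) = ['a0', 'a1', 'val2']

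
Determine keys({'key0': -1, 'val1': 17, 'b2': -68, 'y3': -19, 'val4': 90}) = ['key0', 'val1', 'b2', 'y3', 'val4']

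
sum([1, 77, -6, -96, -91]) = 1 + 77 + (-6) + (-96) + (-91)
= -115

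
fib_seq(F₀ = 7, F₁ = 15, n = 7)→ [7, 15, 22, 37, 59, 96, 155]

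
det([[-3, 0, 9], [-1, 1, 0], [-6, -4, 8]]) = (1)*(-3)*det([[1, 0], [-4, 8]]) + (-1)*(0)*det([[-1, 0], [-6, 8]]) + (1)*(9)*det([[-1, 1], [-6, -4]])
= -24 + 0 + 90
= 66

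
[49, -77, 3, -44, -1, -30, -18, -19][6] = -18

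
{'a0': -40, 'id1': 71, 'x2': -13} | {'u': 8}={'a0': -40, 'id1': 71, 'x2': -13, 'u': 8}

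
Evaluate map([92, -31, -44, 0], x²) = (92)²=8464, (-31)²=961, (-44)²=1936, (0)²=0
= [8464, 961, 1936, 0]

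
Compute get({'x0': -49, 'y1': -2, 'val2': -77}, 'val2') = -77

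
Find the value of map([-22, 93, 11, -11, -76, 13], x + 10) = -22+10=-12, 93+10=103, 11+10=21, -11+10=-1, -76+10=-66, 13+10=23
= [-12, 103, 21, -1, -66, 23]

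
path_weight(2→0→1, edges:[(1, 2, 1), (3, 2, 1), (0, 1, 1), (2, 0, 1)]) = w(2→0)=1 + w(0→1)=1
= 2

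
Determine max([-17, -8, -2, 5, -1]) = 5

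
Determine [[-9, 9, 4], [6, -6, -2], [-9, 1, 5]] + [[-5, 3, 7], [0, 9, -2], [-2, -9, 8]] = [[-14, 12, 11], [6, 3, -4], [-11, -8, 13]]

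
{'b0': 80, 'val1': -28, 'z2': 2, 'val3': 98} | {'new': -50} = {'b0': 80, 'val1': -28, 'z2': 2, 'val3': 98, 'new': -50}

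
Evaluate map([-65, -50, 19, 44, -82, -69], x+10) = -65+10=-55, -50+10=-40, 19+10=29, 44+10=54, -82+10=-72, -69+10=-59
= [-55, -40, 29, 54, -72, -59]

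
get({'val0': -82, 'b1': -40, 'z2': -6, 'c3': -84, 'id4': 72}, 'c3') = -84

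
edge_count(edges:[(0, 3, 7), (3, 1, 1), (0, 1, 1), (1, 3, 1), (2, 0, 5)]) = 5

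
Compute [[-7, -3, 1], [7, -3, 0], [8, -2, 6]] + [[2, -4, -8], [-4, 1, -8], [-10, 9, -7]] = [[-5, -7, -7], [3, -2, -8], [-2, 7, -1]]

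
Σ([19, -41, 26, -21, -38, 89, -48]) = 19 + (-41) + 26 + (-21) + (-38) + 89 + (-48)
= -14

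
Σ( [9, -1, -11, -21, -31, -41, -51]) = -147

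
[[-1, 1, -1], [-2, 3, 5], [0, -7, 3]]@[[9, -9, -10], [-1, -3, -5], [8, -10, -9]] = [[-18, 16, 14], [19, -41, -40], [31, -9, 8]]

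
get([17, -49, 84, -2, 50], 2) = 84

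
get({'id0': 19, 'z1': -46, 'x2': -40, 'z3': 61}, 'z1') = -46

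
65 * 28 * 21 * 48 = 1834560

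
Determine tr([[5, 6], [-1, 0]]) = diagonal: 5 + 0
= 5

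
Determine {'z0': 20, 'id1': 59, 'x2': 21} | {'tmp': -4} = {'z0': 20, 'id1': 59, 'x2': 21, 'tmp': -4}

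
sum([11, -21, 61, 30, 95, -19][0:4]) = 81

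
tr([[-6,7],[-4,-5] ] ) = -11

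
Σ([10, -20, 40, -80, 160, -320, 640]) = 10 + -20 + 40 + -80 + 160 + -320 + 640
= 430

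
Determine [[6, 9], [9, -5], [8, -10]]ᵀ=[[6, 9, 8], [9, -5, -10]]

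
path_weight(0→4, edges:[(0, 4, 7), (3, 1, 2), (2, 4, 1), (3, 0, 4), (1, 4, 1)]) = 7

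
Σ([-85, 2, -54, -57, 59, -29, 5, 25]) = (-85) + 2 + (-54) + (-57) + 59 + (-29) + 5 + 25
= -134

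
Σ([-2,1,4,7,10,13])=33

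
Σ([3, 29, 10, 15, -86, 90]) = 61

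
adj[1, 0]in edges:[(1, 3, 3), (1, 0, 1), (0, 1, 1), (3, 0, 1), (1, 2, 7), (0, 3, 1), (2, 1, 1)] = 1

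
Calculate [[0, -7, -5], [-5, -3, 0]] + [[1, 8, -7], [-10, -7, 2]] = [[1, 1, -12], [-15, -10, 2]]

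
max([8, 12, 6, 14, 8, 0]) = 14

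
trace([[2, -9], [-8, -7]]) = -5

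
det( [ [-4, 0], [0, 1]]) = -4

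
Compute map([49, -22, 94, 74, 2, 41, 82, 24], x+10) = [59, -12, 104, 84, 12, 51, 92, 34]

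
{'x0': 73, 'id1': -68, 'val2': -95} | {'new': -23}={'x0': 73, 'id1': -68, 'val2': -95, 'new': -23}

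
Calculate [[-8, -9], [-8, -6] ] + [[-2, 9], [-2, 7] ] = [[-10, 0], [-10, 1]]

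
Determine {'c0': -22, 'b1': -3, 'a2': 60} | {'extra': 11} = {'c0': -22, 'b1': -3, 'a2': 60, 'extra': 11}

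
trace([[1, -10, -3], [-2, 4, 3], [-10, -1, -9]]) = diagonal: 1 + 4 + (-9)
= -4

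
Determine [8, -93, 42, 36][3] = 36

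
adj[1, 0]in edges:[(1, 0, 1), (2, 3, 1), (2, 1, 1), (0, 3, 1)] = 1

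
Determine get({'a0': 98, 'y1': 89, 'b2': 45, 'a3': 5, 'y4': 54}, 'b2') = 45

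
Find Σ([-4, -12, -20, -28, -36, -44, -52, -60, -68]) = -324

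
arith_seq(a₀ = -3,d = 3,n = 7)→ [-3, 0, 3, 6, 9, 12, 15]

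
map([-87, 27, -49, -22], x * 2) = -87*2=-174, 27*2=54, -49*2=-98, -22*2=-44
= [-174, 54, -98, -44]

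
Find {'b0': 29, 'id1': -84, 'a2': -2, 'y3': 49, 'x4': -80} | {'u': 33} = {'b0': 29, 'id1': -84, 'a2': -2, 'y3': 49, 'x4': -80, 'u': 33}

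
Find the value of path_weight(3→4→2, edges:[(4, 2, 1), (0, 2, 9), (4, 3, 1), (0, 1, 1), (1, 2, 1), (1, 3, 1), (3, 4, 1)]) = w(3→4)=1 + w(4→2)=1
= 2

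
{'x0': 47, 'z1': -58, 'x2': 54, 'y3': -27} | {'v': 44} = {'x0': 47, 'z1': -58, 'x2': 54, 'y3': -27, 'v': 44}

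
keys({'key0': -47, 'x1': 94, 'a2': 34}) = ['key0', 'x1', 'a2']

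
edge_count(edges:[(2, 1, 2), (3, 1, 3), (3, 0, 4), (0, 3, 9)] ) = 4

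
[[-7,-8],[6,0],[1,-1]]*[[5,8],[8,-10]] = [[-99, 24], [30, 48], [-3, 18]]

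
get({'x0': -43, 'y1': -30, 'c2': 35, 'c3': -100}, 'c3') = -100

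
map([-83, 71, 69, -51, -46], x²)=[6889, 5041, 4761, 2601, 2116]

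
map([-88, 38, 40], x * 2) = -88*2=-176, 38*2=76, 40*2=80
= [-176, 76, 80]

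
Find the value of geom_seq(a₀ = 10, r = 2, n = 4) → [10, 20, 40, 80]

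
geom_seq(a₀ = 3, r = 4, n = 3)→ [3, 12, 48]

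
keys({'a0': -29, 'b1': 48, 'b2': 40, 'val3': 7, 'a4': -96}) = ['a0', 'b1', 'b2', 'val3', 'a4']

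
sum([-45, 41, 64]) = 60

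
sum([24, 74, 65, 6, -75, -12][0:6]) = 82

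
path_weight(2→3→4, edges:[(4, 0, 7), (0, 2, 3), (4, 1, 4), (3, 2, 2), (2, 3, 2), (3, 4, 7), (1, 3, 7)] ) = 9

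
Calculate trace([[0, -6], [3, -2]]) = diagonal: 0 + (-2)
= -2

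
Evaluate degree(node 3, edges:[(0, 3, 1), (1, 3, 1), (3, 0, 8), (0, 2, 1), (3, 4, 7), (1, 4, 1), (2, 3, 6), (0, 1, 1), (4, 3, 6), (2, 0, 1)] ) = incident: (0,3), (1,3), (3,0), (3,4), (2,3), (4,3)
= 6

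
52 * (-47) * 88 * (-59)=12689248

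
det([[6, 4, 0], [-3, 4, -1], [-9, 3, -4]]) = (1)*(6)*det([[4, -1], [3, -4]]) + (-1)*(4)*det([[-3, -1], [-9, -4]]) + (1)*(0)*det([[-3, 4], [-9, 3]])
= -78 + -12 + 0
= -90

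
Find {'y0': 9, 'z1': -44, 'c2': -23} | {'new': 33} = {'y0': 9, 'z1': -44, 'c2': -23, 'new': 33}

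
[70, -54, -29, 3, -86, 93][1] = -54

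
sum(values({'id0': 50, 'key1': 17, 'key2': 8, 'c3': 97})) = 172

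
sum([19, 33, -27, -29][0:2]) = 52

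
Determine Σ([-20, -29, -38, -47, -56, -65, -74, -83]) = (-20) + (-29) + (-38) + (-47) + (-56) + (-65) + (-74) + (-83)
= -412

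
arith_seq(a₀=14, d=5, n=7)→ a_0 = 14 + 0*5 = 14
a_1 = 14 + 1*5 = 19
a_2 = 14 + 2*5 = 24
...
= [14, 19, 24, 29, 34, 39, 44]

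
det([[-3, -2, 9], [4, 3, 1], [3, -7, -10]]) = -350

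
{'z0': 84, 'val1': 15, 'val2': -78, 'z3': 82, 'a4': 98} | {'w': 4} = {'z0': 84, 'val1': 15, 'val2': -78, 'z3': 82, 'a4': 98, 'w': 4}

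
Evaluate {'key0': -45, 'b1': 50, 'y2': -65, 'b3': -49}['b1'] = 50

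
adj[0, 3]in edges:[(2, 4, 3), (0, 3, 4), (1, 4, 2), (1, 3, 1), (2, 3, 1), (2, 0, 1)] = 4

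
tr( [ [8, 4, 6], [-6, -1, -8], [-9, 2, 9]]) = 16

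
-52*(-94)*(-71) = -347048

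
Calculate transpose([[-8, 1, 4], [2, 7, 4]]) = [[-8, 2], [1, 7], [4, 4]]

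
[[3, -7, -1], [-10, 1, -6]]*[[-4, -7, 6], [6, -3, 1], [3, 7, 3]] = [[-57, -7, 8], [28, 25, -77]]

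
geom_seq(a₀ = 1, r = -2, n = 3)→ [1, -2, 4]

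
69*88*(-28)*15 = -2550240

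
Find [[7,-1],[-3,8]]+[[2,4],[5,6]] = [[9, 3], [2, 14]]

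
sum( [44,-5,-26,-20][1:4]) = -51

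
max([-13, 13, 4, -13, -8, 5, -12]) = 13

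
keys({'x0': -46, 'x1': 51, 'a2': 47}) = ['x0', 'x1', 'a2']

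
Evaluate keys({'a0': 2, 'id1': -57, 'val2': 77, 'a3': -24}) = ['a0', 'id1', 'val2', 'a3']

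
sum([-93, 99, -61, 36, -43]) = (-93) + 99 + (-61) + 36 + (-43)
= -62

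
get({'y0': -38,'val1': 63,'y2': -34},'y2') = -34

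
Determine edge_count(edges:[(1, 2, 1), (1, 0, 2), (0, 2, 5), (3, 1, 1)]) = 4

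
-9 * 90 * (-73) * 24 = 1419120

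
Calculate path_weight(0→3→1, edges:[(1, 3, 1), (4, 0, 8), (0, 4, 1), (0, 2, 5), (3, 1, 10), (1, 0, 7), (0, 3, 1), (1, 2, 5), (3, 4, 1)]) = w(0→3)=1 + w(3→1)=10
= 11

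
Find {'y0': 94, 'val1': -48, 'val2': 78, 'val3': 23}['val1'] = -48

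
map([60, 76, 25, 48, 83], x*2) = [120, 152, 50, 96, 166]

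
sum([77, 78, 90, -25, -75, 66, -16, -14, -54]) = 77 + 78 + 90 + (-25) + (-75) + 66 + (-16) + (-14) + (-54)
= 127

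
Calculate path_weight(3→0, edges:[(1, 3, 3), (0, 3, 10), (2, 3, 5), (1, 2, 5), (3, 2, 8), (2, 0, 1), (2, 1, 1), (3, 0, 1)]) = w(3→0)=1
= 1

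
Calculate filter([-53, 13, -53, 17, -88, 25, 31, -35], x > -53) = [13, 17, 25, 31, -35]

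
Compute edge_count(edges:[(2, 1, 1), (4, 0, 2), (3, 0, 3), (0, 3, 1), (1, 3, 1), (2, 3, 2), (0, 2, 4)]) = 7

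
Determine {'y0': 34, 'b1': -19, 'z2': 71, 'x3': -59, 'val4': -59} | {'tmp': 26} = {'y0': 34, 'b1': -19, 'z2': 71, 'x3': -59, 'val4': -59, 'tmp': 26}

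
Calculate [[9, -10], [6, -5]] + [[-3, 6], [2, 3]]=[[6, -4], [8, -2]]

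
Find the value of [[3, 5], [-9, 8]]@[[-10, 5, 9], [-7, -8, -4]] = C[0][0] = (3)*(-10) + (5)*(-7) = -65
C[0][1] = (3)*(5) + (5)*(-8) = -25
C[0][2] = (3)*(9) + (5)*(-4) = 7
C[1][0] = (-9)*(-10) + (8)*(-7) = 34
C[1][1] = (-9)*(5) + (8)*(-8) = -109
C[1][2] = (-9)*(9) + (8)*(-4) = -113
= [[-65, -25, 7], [34, -109, -113]]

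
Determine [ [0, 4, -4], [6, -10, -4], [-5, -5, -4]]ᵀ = [[0, 6, -5], [4, -10, -5], [-4, -4, -4]]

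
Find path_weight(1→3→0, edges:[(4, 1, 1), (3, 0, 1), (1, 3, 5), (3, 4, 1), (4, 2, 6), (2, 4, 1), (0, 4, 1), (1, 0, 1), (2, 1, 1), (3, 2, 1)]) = w(1→3)=5 + w(3→0)=1
= 6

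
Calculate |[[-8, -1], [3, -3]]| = (-8)*(-3) - (-1)*(3)
= 27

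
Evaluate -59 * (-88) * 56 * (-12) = -3489024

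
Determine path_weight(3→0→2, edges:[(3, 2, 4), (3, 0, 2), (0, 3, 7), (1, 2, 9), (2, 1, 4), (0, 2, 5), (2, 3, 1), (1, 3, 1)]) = w(3→0)=2 + w(0→2)=5
= 7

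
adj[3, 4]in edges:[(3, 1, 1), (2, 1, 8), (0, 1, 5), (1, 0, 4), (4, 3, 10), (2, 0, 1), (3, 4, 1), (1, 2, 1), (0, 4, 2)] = 1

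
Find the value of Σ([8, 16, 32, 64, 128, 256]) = 504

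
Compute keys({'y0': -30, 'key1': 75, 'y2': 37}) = ['y0', 'key1', 'y2']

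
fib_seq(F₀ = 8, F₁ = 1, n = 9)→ F_2 = F_1 + F_0 = 9
F_3 = F_2 + F_1 = 10
F_4 = F_3 + F_2 = 19
...
= [8, 1, 9, 10, 19, 29, 48, 77, 125]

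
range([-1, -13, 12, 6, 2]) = 25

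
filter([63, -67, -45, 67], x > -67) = [63, -45, 67]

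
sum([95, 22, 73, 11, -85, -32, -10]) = 95 + 22 + 73 + 11 + (-85) + (-32) + (-10)
= 74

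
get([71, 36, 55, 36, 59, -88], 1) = 36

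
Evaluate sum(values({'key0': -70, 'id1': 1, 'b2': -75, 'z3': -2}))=(-70) + 1 + (-75) + (-2)
= -146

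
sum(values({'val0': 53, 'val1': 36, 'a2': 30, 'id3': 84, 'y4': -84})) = 119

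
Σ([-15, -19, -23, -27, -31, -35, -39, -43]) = (-15) + (-19) + (-23) + (-27) + (-31) + (-35) + (-39) + (-43)
= -232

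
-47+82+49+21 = 105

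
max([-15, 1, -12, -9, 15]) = 15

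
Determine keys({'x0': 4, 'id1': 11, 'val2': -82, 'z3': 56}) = ['x0', 'id1', 'val2', 'z3']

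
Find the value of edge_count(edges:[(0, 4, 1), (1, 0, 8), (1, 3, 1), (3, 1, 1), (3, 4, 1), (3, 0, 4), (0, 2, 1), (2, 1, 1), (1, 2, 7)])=9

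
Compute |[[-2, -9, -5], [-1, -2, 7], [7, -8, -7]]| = -628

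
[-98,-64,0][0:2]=[-98, -64]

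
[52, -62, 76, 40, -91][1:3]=[-62, 76]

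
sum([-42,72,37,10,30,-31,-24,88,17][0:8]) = 140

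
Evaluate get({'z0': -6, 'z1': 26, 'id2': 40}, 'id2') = 40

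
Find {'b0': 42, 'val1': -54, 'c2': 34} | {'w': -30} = {'b0': 42, 'val1': -54, 'c2': 34, 'w': -30}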